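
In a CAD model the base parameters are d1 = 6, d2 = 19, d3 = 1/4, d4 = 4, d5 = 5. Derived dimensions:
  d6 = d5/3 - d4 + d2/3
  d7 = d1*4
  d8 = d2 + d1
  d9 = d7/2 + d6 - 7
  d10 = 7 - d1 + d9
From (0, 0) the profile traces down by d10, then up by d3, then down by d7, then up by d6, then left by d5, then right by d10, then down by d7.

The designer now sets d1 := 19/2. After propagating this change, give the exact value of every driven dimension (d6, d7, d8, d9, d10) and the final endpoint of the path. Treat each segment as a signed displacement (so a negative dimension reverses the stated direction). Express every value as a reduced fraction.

Apply edit: d1 := 19/2
  d6 = d5/3 - d4 + d2/3 = 4
  d7 = d1*4 = 38
  d8 = d2 + d1 = 57/2
  d9 = d7/2 + d6 - 7 = 16
  d10 = 7 - d1 + d9 = 27/2
Walk from origin (0, 0):
  seg 1: down by d10 = 27/2 → (0, -27/2)
  seg 2: up by d3 = 1/4 → (0, -53/4)
  seg 3: down by d7 = 38 → (0, -205/4)
  seg 4: up by d6 = 4 → (0, -189/4)
  seg 5: left by d5 = 5 → (-5, -189/4)
  seg 6: right by d10 = 27/2 → (17/2, -189/4)
  seg 7: down by d7 = 38 → (17/2, -341/4)

d6 = 4
d7 = 38
d8 = 57/2
d9 = 16
d10 = 27/2
endpoint = (17/2, -341/4)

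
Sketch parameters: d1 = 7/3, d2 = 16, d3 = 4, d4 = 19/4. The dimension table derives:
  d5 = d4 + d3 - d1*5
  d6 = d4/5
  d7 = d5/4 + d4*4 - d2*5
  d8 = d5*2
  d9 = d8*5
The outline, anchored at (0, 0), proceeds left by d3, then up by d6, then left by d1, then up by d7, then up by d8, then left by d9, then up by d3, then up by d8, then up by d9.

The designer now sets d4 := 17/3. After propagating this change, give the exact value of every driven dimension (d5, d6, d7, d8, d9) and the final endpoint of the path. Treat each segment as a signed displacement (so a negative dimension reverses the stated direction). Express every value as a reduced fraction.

Apply edit: d4 := 17/3
  d5 = d4 + d3 - d1*5 = -2
  d6 = d4/5 = 17/15
  d7 = d5/4 + d4*4 - d2*5 = -347/6
  d8 = d5*2 = -4
  d9 = d8*5 = -20
Walk from origin (0, 0):
  seg 1: left by d3 = 4 → (-4, 0)
  seg 2: up by d6 = 17/15 → (-4, 17/15)
  seg 3: left by d1 = 7/3 → (-19/3, 17/15)
  seg 4: up by d7 = -347/6 → (-19/3, -567/10)
  seg 5: up by d8 = -4 → (-19/3, -607/10)
  seg 6: left by d9 = -20 → (41/3, -607/10)
  seg 7: up by d3 = 4 → (41/3, -567/10)
  seg 8: up by d8 = -4 → (41/3, -607/10)
  seg 9: up by d9 = -20 → (41/3, -807/10)

d5 = -2
d6 = 17/15
d7 = -347/6
d8 = -4
d9 = -20
endpoint = (41/3, -807/10)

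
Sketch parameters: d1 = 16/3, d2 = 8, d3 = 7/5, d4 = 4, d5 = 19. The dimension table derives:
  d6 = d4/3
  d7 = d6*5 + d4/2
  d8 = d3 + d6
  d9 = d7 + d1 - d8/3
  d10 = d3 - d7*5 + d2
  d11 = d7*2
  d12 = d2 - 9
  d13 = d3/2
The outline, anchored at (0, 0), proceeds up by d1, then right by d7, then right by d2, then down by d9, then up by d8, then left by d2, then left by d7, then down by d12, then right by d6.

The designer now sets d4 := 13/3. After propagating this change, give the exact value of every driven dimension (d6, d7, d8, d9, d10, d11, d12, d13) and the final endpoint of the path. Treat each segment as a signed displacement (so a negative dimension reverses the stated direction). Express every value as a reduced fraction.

Apply edit: d4 := 13/3
  d6 = d4/3 = 13/9
  d7 = d6*5 + d4/2 = 169/18
  d8 = d3 + d6 = 128/45
  d9 = d7 + d1 - d8/3 = 3719/270
  d10 = d3 - d7*5 + d2 = -3379/90
  d11 = d7*2 = 169/9
  d12 = d2 - 9 = -1
  d13 = d3/2 = 7/10
Walk from origin (0, 0):
  seg 1: up by d1 = 16/3 → (0, 16/3)
  seg 2: right by d7 = 169/18 → (169/18, 16/3)
  seg 3: right by d2 = 8 → (313/18, 16/3)
  seg 4: down by d9 = 3719/270 → (313/18, -2279/270)
  seg 5: up by d8 = 128/45 → (313/18, -1511/270)
  seg 6: left by d2 = 8 → (169/18, -1511/270)
  seg 7: left by d7 = 169/18 → (0, -1511/270)
  seg 8: down by d12 = -1 → (0, -1241/270)
  seg 9: right by d6 = 13/9 → (13/9, -1241/270)

d6 = 13/9
d7 = 169/18
d8 = 128/45
d9 = 3719/270
d10 = -3379/90
d11 = 169/9
d12 = -1
d13 = 7/10
endpoint = (13/9, -1241/270)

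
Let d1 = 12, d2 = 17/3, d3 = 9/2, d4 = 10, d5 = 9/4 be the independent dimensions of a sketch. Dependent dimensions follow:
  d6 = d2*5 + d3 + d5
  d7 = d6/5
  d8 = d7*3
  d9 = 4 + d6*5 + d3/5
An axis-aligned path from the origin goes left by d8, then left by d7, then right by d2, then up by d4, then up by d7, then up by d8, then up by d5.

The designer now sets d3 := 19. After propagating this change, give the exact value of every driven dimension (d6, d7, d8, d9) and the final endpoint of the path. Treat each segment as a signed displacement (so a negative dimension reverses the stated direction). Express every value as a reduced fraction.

Apply edit: d3 := 19
  d6 = d2*5 + d3 + d5 = 595/12
  d7 = d6/5 = 119/12
  d8 = d7*3 = 119/4
  d9 = 4 + d6*5 + d3/5 = 15343/60
Walk from origin (0, 0):
  seg 1: left by d8 = 119/4 → (-119/4, 0)
  seg 2: left by d7 = 119/12 → (-119/3, 0)
  seg 3: right by d2 = 17/3 → (-34, 0)
  seg 4: up by d4 = 10 → (-34, 10)
  seg 5: up by d7 = 119/12 → (-34, 239/12)
  seg 6: up by d8 = 119/4 → (-34, 149/3)
  seg 7: up by d5 = 9/4 → (-34, 623/12)

d6 = 595/12
d7 = 119/12
d8 = 119/4
d9 = 15343/60
endpoint = (-34, 623/12)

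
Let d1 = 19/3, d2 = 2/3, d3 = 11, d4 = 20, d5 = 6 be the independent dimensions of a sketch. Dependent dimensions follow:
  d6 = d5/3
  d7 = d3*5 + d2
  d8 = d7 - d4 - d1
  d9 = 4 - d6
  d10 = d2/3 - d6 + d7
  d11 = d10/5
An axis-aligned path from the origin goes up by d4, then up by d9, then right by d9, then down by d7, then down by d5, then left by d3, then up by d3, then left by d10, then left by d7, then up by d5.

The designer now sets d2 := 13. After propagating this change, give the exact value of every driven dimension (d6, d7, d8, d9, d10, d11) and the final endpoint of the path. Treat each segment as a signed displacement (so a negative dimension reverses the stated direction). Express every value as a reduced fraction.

d6 = 2
d7 = 68
d8 = 125/3
d9 = 2
d10 = 211/3
d11 = 211/15
endpoint = (-442/3, -35)

Apply edit: d2 := 13
  d6 = d5/3 = 2
  d7 = d3*5 + d2 = 68
  d8 = d7 - d4 - d1 = 125/3
  d9 = 4 - d6 = 2
  d10 = d2/3 - d6 + d7 = 211/3
  d11 = d10/5 = 211/15
Walk from origin (0, 0):
  seg 1: up by d4 = 20 → (0, 20)
  seg 2: up by d9 = 2 → (0, 22)
  seg 3: right by d9 = 2 → (2, 22)
  seg 4: down by d7 = 68 → (2, -46)
  seg 5: down by d5 = 6 → (2, -52)
  seg 6: left by d3 = 11 → (-9, -52)
  seg 7: up by d3 = 11 → (-9, -41)
  seg 8: left by d10 = 211/3 → (-238/3, -41)
  seg 9: left by d7 = 68 → (-442/3, -41)
  seg 10: up by d5 = 6 → (-442/3, -35)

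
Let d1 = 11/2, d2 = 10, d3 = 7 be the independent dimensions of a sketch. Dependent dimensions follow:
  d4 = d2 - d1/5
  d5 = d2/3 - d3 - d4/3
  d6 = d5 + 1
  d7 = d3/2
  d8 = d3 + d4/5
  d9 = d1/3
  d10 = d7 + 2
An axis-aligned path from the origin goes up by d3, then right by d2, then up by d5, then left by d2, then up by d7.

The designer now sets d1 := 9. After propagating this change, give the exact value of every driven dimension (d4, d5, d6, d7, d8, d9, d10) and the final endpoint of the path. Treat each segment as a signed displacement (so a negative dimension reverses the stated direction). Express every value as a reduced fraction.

Apply edit: d1 := 9
  d4 = d2 - d1/5 = 41/5
  d5 = d2/3 - d3 - d4/3 = -32/5
  d6 = d5 + 1 = -27/5
  d7 = d3/2 = 7/2
  d8 = d3 + d4/5 = 216/25
  d9 = d1/3 = 3
  d10 = d7 + 2 = 11/2
Walk from origin (0, 0):
  seg 1: up by d3 = 7 → (0, 7)
  seg 2: right by d2 = 10 → (10, 7)
  seg 3: up by d5 = -32/5 → (10, 3/5)
  seg 4: left by d2 = 10 → (0, 3/5)
  seg 5: up by d7 = 7/2 → (0, 41/10)

d4 = 41/5
d5 = -32/5
d6 = -27/5
d7 = 7/2
d8 = 216/25
d9 = 3
d10 = 11/2
endpoint = (0, 41/10)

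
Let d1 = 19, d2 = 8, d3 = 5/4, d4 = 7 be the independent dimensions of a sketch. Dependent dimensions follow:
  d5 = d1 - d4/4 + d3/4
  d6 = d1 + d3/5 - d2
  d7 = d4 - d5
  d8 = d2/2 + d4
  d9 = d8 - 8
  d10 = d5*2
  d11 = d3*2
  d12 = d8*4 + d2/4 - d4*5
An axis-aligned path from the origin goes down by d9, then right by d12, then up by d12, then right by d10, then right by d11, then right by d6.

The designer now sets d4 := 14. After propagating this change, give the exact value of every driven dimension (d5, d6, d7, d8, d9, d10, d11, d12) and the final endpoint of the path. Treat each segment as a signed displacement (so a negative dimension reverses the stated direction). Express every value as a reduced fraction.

Apply edit: d4 := 14
  d5 = d1 - d4/4 + d3/4 = 253/16
  d6 = d1 + d3/5 - d2 = 45/4
  d7 = d4 - d5 = -29/16
  d8 = d2/2 + d4 = 18
  d9 = d8 - 8 = 10
  d10 = d5*2 = 253/8
  d11 = d3*2 = 5/2
  d12 = d8*4 + d2/4 - d4*5 = 4
Walk from origin (0, 0):
  seg 1: down by d9 = 10 → (0, -10)
  seg 2: right by d12 = 4 → (4, -10)
  seg 3: up by d12 = 4 → (4, -6)
  seg 4: right by d10 = 253/8 → (285/8, -6)
  seg 5: right by d11 = 5/2 → (305/8, -6)
  seg 6: right by d6 = 45/4 → (395/8, -6)

d5 = 253/16
d6 = 45/4
d7 = -29/16
d8 = 18
d9 = 10
d10 = 253/8
d11 = 5/2
d12 = 4
endpoint = (395/8, -6)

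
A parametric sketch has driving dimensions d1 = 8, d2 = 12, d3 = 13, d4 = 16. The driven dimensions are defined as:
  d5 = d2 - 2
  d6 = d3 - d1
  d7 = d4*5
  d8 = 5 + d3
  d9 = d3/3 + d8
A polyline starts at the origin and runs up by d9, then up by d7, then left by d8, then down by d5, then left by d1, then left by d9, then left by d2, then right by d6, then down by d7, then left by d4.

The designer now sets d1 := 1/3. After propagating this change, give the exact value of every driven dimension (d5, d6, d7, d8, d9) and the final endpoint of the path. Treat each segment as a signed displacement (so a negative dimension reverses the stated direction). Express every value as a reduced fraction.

d5 = 10
d6 = 38/3
d7 = 80
d8 = 18
d9 = 67/3
endpoint = (-56, 37/3)

Apply edit: d1 := 1/3
  d5 = d2 - 2 = 10
  d6 = d3 - d1 = 38/3
  d7 = d4*5 = 80
  d8 = 5 + d3 = 18
  d9 = d3/3 + d8 = 67/3
Walk from origin (0, 0):
  seg 1: up by d9 = 67/3 → (0, 67/3)
  seg 2: up by d7 = 80 → (0, 307/3)
  seg 3: left by d8 = 18 → (-18, 307/3)
  seg 4: down by d5 = 10 → (-18, 277/3)
  seg 5: left by d1 = 1/3 → (-55/3, 277/3)
  seg 6: left by d9 = 67/3 → (-122/3, 277/3)
  seg 7: left by d2 = 12 → (-158/3, 277/3)
  seg 8: right by d6 = 38/3 → (-40, 277/3)
  seg 9: down by d7 = 80 → (-40, 37/3)
  seg 10: left by d4 = 16 → (-56, 37/3)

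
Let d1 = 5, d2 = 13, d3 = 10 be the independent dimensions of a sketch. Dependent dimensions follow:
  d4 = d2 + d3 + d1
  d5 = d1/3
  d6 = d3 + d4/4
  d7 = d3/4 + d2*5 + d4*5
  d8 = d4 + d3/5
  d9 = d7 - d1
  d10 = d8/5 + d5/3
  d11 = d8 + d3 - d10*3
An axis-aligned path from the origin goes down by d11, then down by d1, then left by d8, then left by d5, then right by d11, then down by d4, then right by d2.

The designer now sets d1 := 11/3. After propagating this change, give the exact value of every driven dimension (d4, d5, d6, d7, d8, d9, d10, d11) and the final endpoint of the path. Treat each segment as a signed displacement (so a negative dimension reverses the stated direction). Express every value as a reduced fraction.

d4 = 80/3
d5 = 11/9
d6 = 50/3
d7 = 1205/6
d8 = 86/3
d9 = 1183/6
d10 = 829/135
d11 = 911/45
endpoint = (151/45, -2276/45)

Apply edit: d1 := 11/3
  d4 = d2 + d3 + d1 = 80/3
  d5 = d1/3 = 11/9
  d6 = d3 + d4/4 = 50/3
  d7 = d3/4 + d2*5 + d4*5 = 1205/6
  d8 = d4 + d3/5 = 86/3
  d9 = d7 - d1 = 1183/6
  d10 = d8/5 + d5/3 = 829/135
  d11 = d8 + d3 - d10*3 = 911/45
Walk from origin (0, 0):
  seg 1: down by d11 = 911/45 → (0, -911/45)
  seg 2: down by d1 = 11/3 → (0, -1076/45)
  seg 3: left by d8 = 86/3 → (-86/3, -1076/45)
  seg 4: left by d5 = 11/9 → (-269/9, -1076/45)
  seg 5: right by d11 = 911/45 → (-434/45, -1076/45)
  seg 6: down by d4 = 80/3 → (-434/45, -2276/45)
  seg 7: right by d2 = 13 → (151/45, -2276/45)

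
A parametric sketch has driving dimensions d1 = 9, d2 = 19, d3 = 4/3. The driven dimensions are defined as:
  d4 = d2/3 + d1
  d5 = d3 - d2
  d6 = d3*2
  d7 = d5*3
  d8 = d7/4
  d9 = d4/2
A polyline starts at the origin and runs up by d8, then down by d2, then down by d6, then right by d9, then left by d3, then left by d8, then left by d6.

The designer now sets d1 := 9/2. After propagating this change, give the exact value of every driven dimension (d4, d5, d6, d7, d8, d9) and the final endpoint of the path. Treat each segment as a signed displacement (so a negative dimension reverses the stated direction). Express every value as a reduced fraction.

Apply edit: d1 := 9/2
  d4 = d2/3 + d1 = 65/6
  d5 = d3 - d2 = -53/3
  d6 = d3*2 = 8/3
  d7 = d5*3 = -53
  d8 = d7/4 = -53/4
  d9 = d4/2 = 65/12
Walk from origin (0, 0):
  seg 1: up by d8 = -53/4 → (0, -53/4)
  seg 2: down by d2 = 19 → (0, -129/4)
  seg 3: down by d6 = 8/3 → (0, -419/12)
  seg 4: right by d9 = 65/12 → (65/12, -419/12)
  seg 5: left by d3 = 4/3 → (49/12, -419/12)
  seg 6: left by d8 = -53/4 → (52/3, -419/12)
  seg 7: left by d6 = 8/3 → (44/3, -419/12)

d4 = 65/6
d5 = -53/3
d6 = 8/3
d7 = -53
d8 = -53/4
d9 = 65/12
endpoint = (44/3, -419/12)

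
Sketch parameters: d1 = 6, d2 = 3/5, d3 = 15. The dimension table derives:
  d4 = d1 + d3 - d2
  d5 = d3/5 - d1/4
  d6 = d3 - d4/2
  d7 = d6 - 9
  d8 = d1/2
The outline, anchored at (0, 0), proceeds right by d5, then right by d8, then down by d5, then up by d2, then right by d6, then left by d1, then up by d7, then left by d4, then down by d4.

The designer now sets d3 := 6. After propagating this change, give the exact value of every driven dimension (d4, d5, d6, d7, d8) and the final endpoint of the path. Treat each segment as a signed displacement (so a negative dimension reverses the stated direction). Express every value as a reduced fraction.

Apply edit: d3 := 6
  d4 = d1 + d3 - d2 = 57/5
  d5 = d3/5 - d1/4 = -3/10
  d6 = d3 - d4/2 = 3/10
  d7 = d6 - 9 = -87/10
  d8 = d1/2 = 3
Walk from origin (0, 0):
  seg 1: right by d5 = -3/10 → (-3/10, 0)
  seg 2: right by d8 = 3 → (27/10, 0)
  seg 3: down by d5 = -3/10 → (27/10, 3/10)
  seg 4: up by d2 = 3/5 → (27/10, 9/10)
  seg 5: right by d6 = 3/10 → (3, 9/10)
  seg 6: left by d1 = 6 → (-3, 9/10)
  seg 7: up by d7 = -87/10 → (-3, -39/5)
  seg 8: left by d4 = 57/5 → (-72/5, -39/5)
  seg 9: down by d4 = 57/5 → (-72/5, -96/5)

d4 = 57/5
d5 = -3/10
d6 = 3/10
d7 = -87/10
d8 = 3
endpoint = (-72/5, -96/5)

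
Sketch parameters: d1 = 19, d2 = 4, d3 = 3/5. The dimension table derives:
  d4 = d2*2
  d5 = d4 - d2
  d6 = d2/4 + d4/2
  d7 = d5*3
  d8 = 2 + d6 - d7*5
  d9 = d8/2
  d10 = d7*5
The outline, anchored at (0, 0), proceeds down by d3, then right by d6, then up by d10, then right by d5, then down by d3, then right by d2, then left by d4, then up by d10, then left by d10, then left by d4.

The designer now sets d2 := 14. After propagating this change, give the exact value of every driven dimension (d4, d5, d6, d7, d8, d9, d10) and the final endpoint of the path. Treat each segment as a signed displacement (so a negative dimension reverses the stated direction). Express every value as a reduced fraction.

Apply edit: d2 := 14
  d4 = d2*2 = 28
  d5 = d4 - d2 = 14
  d6 = d2/4 + d4/2 = 35/2
  d7 = d5*3 = 42
  d8 = 2 + d6 - d7*5 = -381/2
  d9 = d8/2 = -381/4
  d10 = d7*5 = 210
Walk from origin (0, 0):
  seg 1: down by d3 = 3/5 → (0, -3/5)
  seg 2: right by d6 = 35/2 → (35/2, -3/5)
  seg 3: up by d10 = 210 → (35/2, 1047/5)
  seg 4: right by d5 = 14 → (63/2, 1047/5)
  seg 5: down by d3 = 3/5 → (63/2, 1044/5)
  seg 6: right by d2 = 14 → (91/2, 1044/5)
  seg 7: left by d4 = 28 → (35/2, 1044/5)
  seg 8: up by d10 = 210 → (35/2, 2094/5)
  seg 9: left by d10 = 210 → (-385/2, 2094/5)
  seg 10: left by d4 = 28 → (-441/2, 2094/5)

d4 = 28
d5 = 14
d6 = 35/2
d7 = 42
d8 = -381/2
d9 = -381/4
d10 = 210
endpoint = (-441/2, 2094/5)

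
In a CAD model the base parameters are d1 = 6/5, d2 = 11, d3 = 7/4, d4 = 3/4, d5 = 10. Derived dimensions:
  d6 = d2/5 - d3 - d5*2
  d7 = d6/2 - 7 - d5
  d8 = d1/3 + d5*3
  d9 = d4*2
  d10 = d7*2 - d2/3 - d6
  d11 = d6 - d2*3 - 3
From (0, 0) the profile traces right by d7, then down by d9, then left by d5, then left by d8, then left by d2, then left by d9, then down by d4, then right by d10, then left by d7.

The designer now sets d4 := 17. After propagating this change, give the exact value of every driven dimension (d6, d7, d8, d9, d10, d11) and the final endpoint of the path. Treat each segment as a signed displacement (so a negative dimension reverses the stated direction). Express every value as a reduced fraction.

Apply edit: d4 := 17
  d6 = d2/5 - d3 - d5*2 = -391/20
  d7 = d6/2 - 7 - d5 = -1071/40
  d8 = d1/3 + d5*3 = 152/5
  d9 = d4*2 = 34
  d10 = d7*2 - d2/3 - d6 = -113/3
  d11 = d6 - d2*3 - 3 = -1111/20
Walk from origin (0, 0):
  seg 1: right by d7 = -1071/40 → (-1071/40, 0)
  seg 2: down by d9 = 34 → (-1071/40, -34)
  seg 3: left by d5 = 10 → (-1471/40, -34)
  seg 4: left by d8 = 152/5 → (-2687/40, -34)
  seg 5: left by d2 = 11 → (-3127/40, -34)
  seg 6: left by d9 = 34 → (-4487/40, -34)
  seg 7: down by d4 = 17 → (-4487/40, -51)
  seg 8: right by d10 = -113/3 → (-17981/120, -51)
  seg 9: left by d7 = -1071/40 → (-1846/15, -51)

d6 = -391/20
d7 = -1071/40
d8 = 152/5
d9 = 34
d10 = -113/3
d11 = -1111/20
endpoint = (-1846/15, -51)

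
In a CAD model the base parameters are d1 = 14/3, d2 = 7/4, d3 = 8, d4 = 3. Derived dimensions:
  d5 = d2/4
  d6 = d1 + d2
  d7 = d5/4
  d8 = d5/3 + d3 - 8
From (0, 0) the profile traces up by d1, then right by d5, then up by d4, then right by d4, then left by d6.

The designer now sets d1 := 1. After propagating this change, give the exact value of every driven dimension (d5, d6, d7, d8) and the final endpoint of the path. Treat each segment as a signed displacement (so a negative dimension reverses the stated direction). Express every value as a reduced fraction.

d5 = 7/16
d6 = 11/4
d7 = 7/64
d8 = 7/48
endpoint = (11/16, 4)

Apply edit: d1 := 1
  d5 = d2/4 = 7/16
  d6 = d1 + d2 = 11/4
  d7 = d5/4 = 7/64
  d8 = d5/3 + d3 - 8 = 7/48
Walk from origin (0, 0):
  seg 1: up by d1 = 1 → (0, 1)
  seg 2: right by d5 = 7/16 → (7/16, 1)
  seg 3: up by d4 = 3 → (7/16, 4)
  seg 4: right by d4 = 3 → (55/16, 4)
  seg 5: left by d6 = 11/4 → (11/16, 4)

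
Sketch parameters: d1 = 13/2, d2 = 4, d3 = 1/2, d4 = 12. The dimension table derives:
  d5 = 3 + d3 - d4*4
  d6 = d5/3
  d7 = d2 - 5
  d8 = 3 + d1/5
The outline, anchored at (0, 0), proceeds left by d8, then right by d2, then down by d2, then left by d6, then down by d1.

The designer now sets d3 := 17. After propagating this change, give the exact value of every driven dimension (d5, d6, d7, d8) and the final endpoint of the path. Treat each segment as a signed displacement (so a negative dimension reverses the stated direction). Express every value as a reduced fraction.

Apply edit: d3 := 17
  d5 = 3 + d3 - d4*4 = -28
  d6 = d5/3 = -28/3
  d7 = d2 - 5 = -1
  d8 = 3 + d1/5 = 43/10
Walk from origin (0, 0):
  seg 1: left by d8 = 43/10 → (-43/10, 0)
  seg 2: right by d2 = 4 → (-3/10, 0)
  seg 3: down by d2 = 4 → (-3/10, -4)
  seg 4: left by d6 = -28/3 → (271/30, -4)
  seg 5: down by d1 = 13/2 → (271/30, -21/2)

d5 = -28
d6 = -28/3
d7 = -1
d8 = 43/10
endpoint = (271/30, -21/2)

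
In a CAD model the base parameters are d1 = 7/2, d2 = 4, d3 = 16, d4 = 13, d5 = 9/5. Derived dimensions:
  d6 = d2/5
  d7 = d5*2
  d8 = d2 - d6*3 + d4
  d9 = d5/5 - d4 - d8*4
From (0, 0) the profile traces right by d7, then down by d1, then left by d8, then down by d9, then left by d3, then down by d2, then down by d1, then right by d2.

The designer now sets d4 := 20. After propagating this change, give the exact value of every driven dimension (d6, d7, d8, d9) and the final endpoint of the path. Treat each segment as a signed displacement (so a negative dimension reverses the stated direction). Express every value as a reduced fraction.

d6 = 4/5
d7 = 18/5
d8 = 108/5
d9 = -2651/25
endpoint = (-30, 2376/25)

Apply edit: d4 := 20
  d6 = d2/5 = 4/5
  d7 = d5*2 = 18/5
  d8 = d2 - d6*3 + d4 = 108/5
  d9 = d5/5 - d4 - d8*4 = -2651/25
Walk from origin (0, 0):
  seg 1: right by d7 = 18/5 → (18/5, 0)
  seg 2: down by d1 = 7/2 → (18/5, -7/2)
  seg 3: left by d8 = 108/5 → (-18, -7/2)
  seg 4: down by d9 = -2651/25 → (-18, 5127/50)
  seg 5: left by d3 = 16 → (-34, 5127/50)
  seg 6: down by d2 = 4 → (-34, 4927/50)
  seg 7: down by d1 = 7/2 → (-34, 2376/25)
  seg 8: right by d2 = 4 → (-30, 2376/25)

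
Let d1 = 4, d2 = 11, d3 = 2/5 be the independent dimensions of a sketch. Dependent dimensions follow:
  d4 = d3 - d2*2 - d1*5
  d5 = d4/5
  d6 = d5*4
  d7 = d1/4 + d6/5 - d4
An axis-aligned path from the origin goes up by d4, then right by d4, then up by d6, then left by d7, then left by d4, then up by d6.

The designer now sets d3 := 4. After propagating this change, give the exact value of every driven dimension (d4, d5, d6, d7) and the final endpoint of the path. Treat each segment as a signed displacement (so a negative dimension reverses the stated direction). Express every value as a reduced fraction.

Apply edit: d3 := 4
  d4 = d3 - d2*2 - d1*5 = -38
  d5 = d4/5 = -38/5
  d6 = d5*4 = -152/5
  d7 = d1/4 + d6/5 - d4 = 823/25
Walk from origin (0, 0):
  seg 1: up by d4 = -38 → (0, -38)
  seg 2: right by d4 = -38 → (-38, -38)
  seg 3: up by d6 = -152/5 → (-38, -342/5)
  seg 4: left by d7 = 823/25 → (-1773/25, -342/5)
  seg 5: left by d4 = -38 → (-823/25, -342/5)
  seg 6: up by d6 = -152/5 → (-823/25, -494/5)

d4 = -38
d5 = -38/5
d6 = -152/5
d7 = 823/25
endpoint = (-823/25, -494/5)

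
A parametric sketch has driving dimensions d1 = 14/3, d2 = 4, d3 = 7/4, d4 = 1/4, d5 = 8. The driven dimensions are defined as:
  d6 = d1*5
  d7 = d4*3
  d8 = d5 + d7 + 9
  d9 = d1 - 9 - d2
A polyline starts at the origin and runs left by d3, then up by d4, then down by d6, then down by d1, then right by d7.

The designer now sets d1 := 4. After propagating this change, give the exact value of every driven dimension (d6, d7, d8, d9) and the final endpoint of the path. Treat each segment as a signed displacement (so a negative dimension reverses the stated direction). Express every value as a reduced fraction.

d6 = 20
d7 = 3/4
d8 = 71/4
d9 = -9
endpoint = (-1, -95/4)

Apply edit: d1 := 4
  d6 = d1*5 = 20
  d7 = d4*3 = 3/4
  d8 = d5 + d7 + 9 = 71/4
  d9 = d1 - 9 - d2 = -9
Walk from origin (0, 0):
  seg 1: left by d3 = 7/4 → (-7/4, 0)
  seg 2: up by d4 = 1/4 → (-7/4, 1/4)
  seg 3: down by d6 = 20 → (-7/4, -79/4)
  seg 4: down by d1 = 4 → (-7/4, -95/4)
  seg 5: right by d7 = 3/4 → (-1, -95/4)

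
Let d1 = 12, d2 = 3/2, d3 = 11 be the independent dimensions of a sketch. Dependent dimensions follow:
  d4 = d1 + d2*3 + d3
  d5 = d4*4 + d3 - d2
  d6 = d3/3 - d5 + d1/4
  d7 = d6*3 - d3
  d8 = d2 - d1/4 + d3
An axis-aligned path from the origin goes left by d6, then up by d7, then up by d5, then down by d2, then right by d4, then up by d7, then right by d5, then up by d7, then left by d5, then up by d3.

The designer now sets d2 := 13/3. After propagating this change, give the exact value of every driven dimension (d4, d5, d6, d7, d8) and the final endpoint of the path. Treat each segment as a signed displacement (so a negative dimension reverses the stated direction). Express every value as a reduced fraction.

Apply edit: d2 := 13/3
  d4 = d1 + d2*3 + d3 = 36
  d5 = d4*4 + d3 - d2 = 452/3
  d6 = d3/3 - d5 + d1/4 = -144
  d7 = d6*3 - d3 = -443
  d8 = d2 - d1/4 + d3 = 37/3
Walk from origin (0, 0):
  seg 1: left by d6 = -144 → (144, 0)
  seg 2: up by d7 = -443 → (144, -443)
  seg 3: up by d5 = 452/3 → (144, -877/3)
  seg 4: down by d2 = 13/3 → (144, -890/3)
  seg 5: right by d4 = 36 → (180, -890/3)
  seg 6: up by d7 = -443 → (180, -2219/3)
  seg 7: right by d5 = 452/3 → (992/3, -2219/3)
  seg 8: up by d7 = -443 → (992/3, -3548/3)
  seg 9: left by d5 = 452/3 → (180, -3548/3)
  seg 10: up by d3 = 11 → (180, -3515/3)

d4 = 36
d5 = 452/3
d6 = -144
d7 = -443
d8 = 37/3
endpoint = (180, -3515/3)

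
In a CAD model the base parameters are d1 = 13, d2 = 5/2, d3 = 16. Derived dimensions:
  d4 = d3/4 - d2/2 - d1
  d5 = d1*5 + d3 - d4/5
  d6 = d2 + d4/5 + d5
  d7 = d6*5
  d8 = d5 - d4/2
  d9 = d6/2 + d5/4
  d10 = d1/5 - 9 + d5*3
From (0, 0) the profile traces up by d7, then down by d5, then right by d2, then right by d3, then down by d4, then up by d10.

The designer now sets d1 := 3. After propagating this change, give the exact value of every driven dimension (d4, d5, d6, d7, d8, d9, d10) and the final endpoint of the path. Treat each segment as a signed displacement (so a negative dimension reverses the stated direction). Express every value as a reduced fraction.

Apply edit: d1 := 3
  d4 = d3/4 - d2/2 - d1 = -1/4
  d5 = d1*5 + d3 - d4/5 = 621/20
  d6 = d2 + d4/5 + d5 = 67/2
  d7 = d6*5 = 335/2
  d8 = d5 - d4/2 = 1247/40
  d9 = d6/2 + d5/4 = 1961/80
  d10 = d1/5 - 9 + d5*3 = 339/4
Walk from origin (0, 0):
  seg 1: up by d7 = 335/2 → (0, 335/2)
  seg 2: down by d5 = 621/20 → (0, 2729/20)
  seg 3: right by d2 = 5/2 → (5/2, 2729/20)
  seg 4: right by d3 = 16 → (37/2, 2729/20)
  seg 5: down by d4 = -1/4 → (37/2, 1367/10)
  seg 6: up by d10 = 339/4 → (37/2, 4429/20)

d4 = -1/4
d5 = 621/20
d6 = 67/2
d7 = 335/2
d8 = 1247/40
d9 = 1961/80
d10 = 339/4
endpoint = (37/2, 4429/20)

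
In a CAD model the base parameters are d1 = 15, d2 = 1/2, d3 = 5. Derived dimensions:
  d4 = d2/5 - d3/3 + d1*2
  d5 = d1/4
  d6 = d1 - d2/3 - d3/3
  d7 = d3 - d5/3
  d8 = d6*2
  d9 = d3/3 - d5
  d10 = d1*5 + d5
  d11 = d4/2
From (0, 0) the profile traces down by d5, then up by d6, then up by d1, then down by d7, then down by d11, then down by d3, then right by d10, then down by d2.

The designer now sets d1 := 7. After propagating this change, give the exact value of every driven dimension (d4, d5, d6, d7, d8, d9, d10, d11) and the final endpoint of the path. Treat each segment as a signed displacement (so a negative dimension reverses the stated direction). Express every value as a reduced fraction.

d4 = 373/30
d5 = 7/4
d6 = 31/6
d7 = 53/12
d8 = 31/3
d9 = -1/12
d10 = 147/4
d11 = 373/60
endpoint = (147/4, -343/60)

Apply edit: d1 := 7
  d4 = d2/5 - d3/3 + d1*2 = 373/30
  d5 = d1/4 = 7/4
  d6 = d1 - d2/3 - d3/3 = 31/6
  d7 = d3 - d5/3 = 53/12
  d8 = d6*2 = 31/3
  d9 = d3/3 - d5 = -1/12
  d10 = d1*5 + d5 = 147/4
  d11 = d4/2 = 373/60
Walk from origin (0, 0):
  seg 1: down by d5 = 7/4 → (0, -7/4)
  seg 2: up by d6 = 31/6 → (0, 41/12)
  seg 3: up by d1 = 7 → (0, 125/12)
  seg 4: down by d7 = 53/12 → (0, 6)
  seg 5: down by d11 = 373/60 → (0, -13/60)
  seg 6: down by d3 = 5 → (0, -313/60)
  seg 7: right by d10 = 147/4 → (147/4, -313/60)
  seg 8: down by d2 = 1/2 → (147/4, -343/60)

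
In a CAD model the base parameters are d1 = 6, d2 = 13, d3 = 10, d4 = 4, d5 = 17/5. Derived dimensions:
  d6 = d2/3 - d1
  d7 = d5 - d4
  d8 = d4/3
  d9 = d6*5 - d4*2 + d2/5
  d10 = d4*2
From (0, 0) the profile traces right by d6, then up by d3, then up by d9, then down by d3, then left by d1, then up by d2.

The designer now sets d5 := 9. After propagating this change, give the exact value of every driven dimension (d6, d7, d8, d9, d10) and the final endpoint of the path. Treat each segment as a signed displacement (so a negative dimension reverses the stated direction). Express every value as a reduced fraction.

Apply edit: d5 := 9
  d6 = d2/3 - d1 = -5/3
  d7 = d5 - d4 = 5
  d8 = d4/3 = 4/3
  d9 = d6*5 - d4*2 + d2/5 = -206/15
  d10 = d4*2 = 8
Walk from origin (0, 0):
  seg 1: right by d6 = -5/3 → (-5/3, 0)
  seg 2: up by d3 = 10 → (-5/3, 10)
  seg 3: up by d9 = -206/15 → (-5/3, -56/15)
  seg 4: down by d3 = 10 → (-5/3, -206/15)
  seg 5: left by d1 = 6 → (-23/3, -206/15)
  seg 6: up by d2 = 13 → (-23/3, -11/15)

d6 = -5/3
d7 = 5
d8 = 4/3
d9 = -206/15
d10 = 8
endpoint = (-23/3, -11/15)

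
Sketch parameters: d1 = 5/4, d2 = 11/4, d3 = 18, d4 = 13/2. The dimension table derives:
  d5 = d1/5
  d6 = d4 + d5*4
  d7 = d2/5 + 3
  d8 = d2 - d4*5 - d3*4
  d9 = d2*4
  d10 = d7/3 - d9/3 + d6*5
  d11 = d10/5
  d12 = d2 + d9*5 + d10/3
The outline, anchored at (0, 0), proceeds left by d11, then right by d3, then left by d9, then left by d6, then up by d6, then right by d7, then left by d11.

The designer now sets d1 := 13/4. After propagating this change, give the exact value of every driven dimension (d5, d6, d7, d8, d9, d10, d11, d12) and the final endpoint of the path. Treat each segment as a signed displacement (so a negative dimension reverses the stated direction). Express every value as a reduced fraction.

Apply edit: d1 := 13/4
  d5 = d1/5 = 13/20
  d6 = d4 + d5*4 = 91/10
  d7 = d2/5 + 3 = 71/20
  d8 = d2 - d4*5 - d3*4 = -407/4
  d9 = d2*4 = 11
  d10 = d7/3 - d9/3 + d6*5 = 2581/60
  d11 = d10/5 = 2581/300
  d12 = d2 + d9*5 + d10/3 = 3244/45
Walk from origin (0, 0):
  seg 1: left by d11 = 2581/300 → (-2581/300, 0)
  seg 2: right by d3 = 18 → (2819/300, 0)
  seg 3: left by d9 = 11 → (-481/300, 0)
  seg 4: left by d6 = 91/10 → (-3211/300, 0)
  seg 5: up by d6 = 91/10 → (-3211/300, 91/10)
  seg 6: right by d7 = 71/20 → (-1073/150, 91/10)
  seg 7: left by d11 = 2581/300 → (-4727/300, 91/10)

d5 = 13/20
d6 = 91/10
d7 = 71/20
d8 = -407/4
d9 = 11
d10 = 2581/60
d11 = 2581/300
d12 = 3244/45
endpoint = (-4727/300, 91/10)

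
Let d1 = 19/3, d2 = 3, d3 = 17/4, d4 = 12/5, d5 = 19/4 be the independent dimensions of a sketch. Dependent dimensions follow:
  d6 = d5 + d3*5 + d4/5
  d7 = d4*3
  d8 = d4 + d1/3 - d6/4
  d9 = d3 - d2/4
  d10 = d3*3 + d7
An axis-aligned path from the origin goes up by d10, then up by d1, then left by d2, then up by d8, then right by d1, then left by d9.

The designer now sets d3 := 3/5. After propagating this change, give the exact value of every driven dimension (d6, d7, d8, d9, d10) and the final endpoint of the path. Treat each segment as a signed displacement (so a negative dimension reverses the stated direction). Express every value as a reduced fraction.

d6 = 823/100
d7 = 36/5
d8 = 8833/3600
d9 = -3/20
d10 = 9
endpoint = (209/60, 64033/3600)

Apply edit: d3 := 3/5
  d6 = d5 + d3*5 + d4/5 = 823/100
  d7 = d4*3 = 36/5
  d8 = d4 + d1/3 - d6/4 = 8833/3600
  d9 = d3 - d2/4 = -3/20
  d10 = d3*3 + d7 = 9
Walk from origin (0, 0):
  seg 1: up by d10 = 9 → (0, 9)
  seg 2: up by d1 = 19/3 → (0, 46/3)
  seg 3: left by d2 = 3 → (-3, 46/3)
  seg 4: up by d8 = 8833/3600 → (-3, 64033/3600)
  seg 5: right by d1 = 19/3 → (10/3, 64033/3600)
  seg 6: left by d9 = -3/20 → (209/60, 64033/3600)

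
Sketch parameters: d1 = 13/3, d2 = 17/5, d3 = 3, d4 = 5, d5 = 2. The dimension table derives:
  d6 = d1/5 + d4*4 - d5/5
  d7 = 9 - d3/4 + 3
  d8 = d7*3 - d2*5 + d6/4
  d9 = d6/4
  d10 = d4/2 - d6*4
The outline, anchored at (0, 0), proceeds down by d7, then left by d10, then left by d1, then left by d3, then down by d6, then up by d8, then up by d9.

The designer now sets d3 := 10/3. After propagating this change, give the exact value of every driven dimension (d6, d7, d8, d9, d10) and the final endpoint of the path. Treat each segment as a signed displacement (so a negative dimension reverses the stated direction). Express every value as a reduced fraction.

Apply edit: d3 := 10/3
  d6 = d1/5 + d4*4 - d5/5 = 307/15
  d7 = 9 - d3/4 + 3 = 67/6
  d8 = d7*3 - d2*5 + d6/4 = 1297/60
  d9 = d6/4 = 307/60
  d10 = d4/2 - d6*4 = -2381/30
Walk from origin (0, 0):
  seg 1: down by d7 = 67/6 → (0, -67/6)
  seg 2: left by d10 = -2381/30 → (2381/30, -67/6)
  seg 3: left by d1 = 13/3 → (2251/30, -67/6)
  seg 4: left by d3 = 10/3 → (717/10, -67/6)
  seg 5: down by d6 = 307/15 → (717/10, -949/30)
  seg 6: up by d8 = 1297/60 → (717/10, -601/60)
  seg 7: up by d9 = 307/60 → (717/10, -49/10)

d6 = 307/15
d7 = 67/6
d8 = 1297/60
d9 = 307/60
d10 = -2381/30
endpoint = (717/10, -49/10)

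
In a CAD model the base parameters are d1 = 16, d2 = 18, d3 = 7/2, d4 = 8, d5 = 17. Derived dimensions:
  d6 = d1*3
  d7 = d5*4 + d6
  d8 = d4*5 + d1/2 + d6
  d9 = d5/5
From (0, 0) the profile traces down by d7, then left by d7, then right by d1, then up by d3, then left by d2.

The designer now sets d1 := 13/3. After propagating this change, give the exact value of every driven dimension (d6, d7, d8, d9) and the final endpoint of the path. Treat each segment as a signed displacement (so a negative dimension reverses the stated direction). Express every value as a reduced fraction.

Apply edit: d1 := 13/3
  d6 = d1*3 = 13
  d7 = d5*4 + d6 = 81
  d8 = d4*5 + d1/2 + d6 = 331/6
  d9 = d5/5 = 17/5
Walk from origin (0, 0):
  seg 1: down by d7 = 81 → (0, -81)
  seg 2: left by d7 = 81 → (-81, -81)
  seg 3: right by d1 = 13/3 → (-230/3, -81)
  seg 4: up by d3 = 7/2 → (-230/3, -155/2)
  seg 5: left by d2 = 18 → (-284/3, -155/2)

d6 = 13
d7 = 81
d8 = 331/6
d9 = 17/5
endpoint = (-284/3, -155/2)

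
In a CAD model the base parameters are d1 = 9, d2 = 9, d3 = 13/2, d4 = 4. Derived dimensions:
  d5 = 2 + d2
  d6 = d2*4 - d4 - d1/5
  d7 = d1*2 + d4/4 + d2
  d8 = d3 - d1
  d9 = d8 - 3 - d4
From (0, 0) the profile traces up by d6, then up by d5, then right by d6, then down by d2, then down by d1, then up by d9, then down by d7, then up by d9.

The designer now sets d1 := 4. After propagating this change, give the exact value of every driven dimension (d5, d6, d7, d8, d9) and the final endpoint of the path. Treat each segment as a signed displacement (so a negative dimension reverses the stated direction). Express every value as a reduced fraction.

Apply edit: d1 := 4
  d5 = 2 + d2 = 11
  d6 = d2*4 - d4 - d1/5 = 156/5
  d7 = d1*2 + d4/4 + d2 = 18
  d8 = d3 - d1 = 5/2
  d9 = d8 - 3 - d4 = -9/2
Walk from origin (0, 0):
  seg 1: up by d6 = 156/5 → (0, 156/5)
  seg 2: up by d5 = 11 → (0, 211/5)
  seg 3: right by d6 = 156/5 → (156/5, 211/5)
  seg 4: down by d2 = 9 → (156/5, 166/5)
  seg 5: down by d1 = 4 → (156/5, 146/5)
  seg 6: up by d9 = -9/2 → (156/5, 247/10)
  seg 7: down by d7 = 18 → (156/5, 67/10)
  seg 8: up by d9 = -9/2 → (156/5, 11/5)

d5 = 11
d6 = 156/5
d7 = 18
d8 = 5/2
d9 = -9/2
endpoint = (156/5, 11/5)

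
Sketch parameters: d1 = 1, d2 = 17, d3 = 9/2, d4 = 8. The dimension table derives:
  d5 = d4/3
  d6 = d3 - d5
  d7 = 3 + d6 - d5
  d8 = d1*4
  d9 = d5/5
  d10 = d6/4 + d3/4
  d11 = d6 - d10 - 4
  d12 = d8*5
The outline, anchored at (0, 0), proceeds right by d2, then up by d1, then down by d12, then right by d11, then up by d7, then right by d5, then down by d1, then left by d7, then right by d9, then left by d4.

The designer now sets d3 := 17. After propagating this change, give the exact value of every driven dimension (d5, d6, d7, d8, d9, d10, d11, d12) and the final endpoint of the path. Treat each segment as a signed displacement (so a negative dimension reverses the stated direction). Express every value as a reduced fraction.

Apply edit: d3 := 17
  d5 = d4/3 = 8/3
  d6 = d3 - d5 = 43/3
  d7 = 3 + d6 - d5 = 44/3
  d8 = d1*4 = 4
  d9 = d5/5 = 8/15
  d10 = d6/4 + d3/4 = 47/6
  d11 = d6 - d10 - 4 = 5/2
  d12 = d8*5 = 20
Walk from origin (0, 0):
  seg 1: right by d2 = 17 → (17, 0)
  seg 2: up by d1 = 1 → (17, 1)
  seg 3: down by d12 = 20 → (17, -19)
  seg 4: right by d11 = 5/2 → (39/2, -19)
  seg 5: up by d7 = 44/3 → (39/2, -13/3)
  seg 6: right by d5 = 8/3 → (133/6, -13/3)
  seg 7: down by d1 = 1 → (133/6, -16/3)
  seg 8: left by d7 = 44/3 → (15/2, -16/3)
  seg 9: right by d9 = 8/15 → (241/30, -16/3)
  seg 10: left by d4 = 8 → (1/30, -16/3)

d5 = 8/3
d6 = 43/3
d7 = 44/3
d8 = 4
d9 = 8/15
d10 = 47/6
d11 = 5/2
d12 = 20
endpoint = (1/30, -16/3)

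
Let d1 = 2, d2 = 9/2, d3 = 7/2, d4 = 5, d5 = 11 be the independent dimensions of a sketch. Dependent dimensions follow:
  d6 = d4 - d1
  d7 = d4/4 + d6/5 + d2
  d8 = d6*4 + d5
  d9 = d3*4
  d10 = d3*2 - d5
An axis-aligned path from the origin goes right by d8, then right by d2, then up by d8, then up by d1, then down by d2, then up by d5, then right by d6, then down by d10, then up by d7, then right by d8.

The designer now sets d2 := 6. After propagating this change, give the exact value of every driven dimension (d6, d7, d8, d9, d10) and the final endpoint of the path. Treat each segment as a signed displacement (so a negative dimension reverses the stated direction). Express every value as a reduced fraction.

Apply edit: d2 := 6
  d6 = d4 - d1 = 3
  d7 = d4/4 + d6/5 + d2 = 157/20
  d8 = d6*4 + d5 = 23
  d9 = d3*4 = 14
  d10 = d3*2 - d5 = -4
Walk from origin (0, 0):
  seg 1: right by d8 = 23 → (23, 0)
  seg 2: right by d2 = 6 → (29, 0)
  seg 3: up by d8 = 23 → (29, 23)
  seg 4: up by d1 = 2 → (29, 25)
  seg 5: down by d2 = 6 → (29, 19)
  seg 6: up by d5 = 11 → (29, 30)
  seg 7: right by d6 = 3 → (32, 30)
  seg 8: down by d10 = -4 → (32, 34)
  seg 9: up by d7 = 157/20 → (32, 837/20)
  seg 10: right by d8 = 23 → (55, 837/20)

d6 = 3
d7 = 157/20
d8 = 23
d9 = 14
d10 = -4
endpoint = (55, 837/20)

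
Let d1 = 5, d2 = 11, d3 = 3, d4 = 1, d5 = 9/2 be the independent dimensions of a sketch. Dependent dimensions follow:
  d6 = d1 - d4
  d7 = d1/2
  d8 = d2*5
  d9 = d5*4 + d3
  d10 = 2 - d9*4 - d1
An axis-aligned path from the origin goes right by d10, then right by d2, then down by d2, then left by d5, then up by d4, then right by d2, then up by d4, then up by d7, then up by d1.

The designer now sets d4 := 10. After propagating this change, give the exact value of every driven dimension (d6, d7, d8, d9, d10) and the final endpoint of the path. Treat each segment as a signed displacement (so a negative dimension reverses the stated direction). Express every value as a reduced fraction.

d6 = -5
d7 = 5/2
d8 = 55
d9 = 21
d10 = -87
endpoint = (-139/2, 33/2)

Apply edit: d4 := 10
  d6 = d1 - d4 = -5
  d7 = d1/2 = 5/2
  d8 = d2*5 = 55
  d9 = d5*4 + d3 = 21
  d10 = 2 - d9*4 - d1 = -87
Walk from origin (0, 0):
  seg 1: right by d10 = -87 → (-87, 0)
  seg 2: right by d2 = 11 → (-76, 0)
  seg 3: down by d2 = 11 → (-76, -11)
  seg 4: left by d5 = 9/2 → (-161/2, -11)
  seg 5: up by d4 = 10 → (-161/2, -1)
  seg 6: right by d2 = 11 → (-139/2, -1)
  seg 7: up by d4 = 10 → (-139/2, 9)
  seg 8: up by d7 = 5/2 → (-139/2, 23/2)
  seg 9: up by d1 = 5 → (-139/2, 33/2)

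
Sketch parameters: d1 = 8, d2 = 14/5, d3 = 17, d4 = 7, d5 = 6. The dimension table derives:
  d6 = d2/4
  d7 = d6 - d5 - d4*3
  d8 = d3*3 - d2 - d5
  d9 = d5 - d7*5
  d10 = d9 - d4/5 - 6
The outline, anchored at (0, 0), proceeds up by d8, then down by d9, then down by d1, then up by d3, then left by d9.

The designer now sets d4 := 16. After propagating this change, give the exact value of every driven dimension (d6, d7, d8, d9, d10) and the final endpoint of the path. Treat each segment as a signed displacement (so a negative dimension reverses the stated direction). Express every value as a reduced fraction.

Apply edit: d4 := 16
  d6 = d2/4 = 7/10
  d7 = d6 - d5 - d4*3 = -533/10
  d8 = d3*3 - d2 - d5 = 211/5
  d9 = d5 - d7*5 = 545/2
  d10 = d9 - d4/5 - 6 = 2633/10
Walk from origin (0, 0):
  seg 1: up by d8 = 211/5 → (0, 211/5)
  seg 2: down by d9 = 545/2 → (0, -2303/10)
  seg 3: down by d1 = 8 → (0, -2383/10)
  seg 4: up by d3 = 17 → (0, -2213/10)
  seg 5: left by d9 = 545/2 → (-545/2, -2213/10)

d6 = 7/10
d7 = -533/10
d8 = 211/5
d9 = 545/2
d10 = 2633/10
endpoint = (-545/2, -2213/10)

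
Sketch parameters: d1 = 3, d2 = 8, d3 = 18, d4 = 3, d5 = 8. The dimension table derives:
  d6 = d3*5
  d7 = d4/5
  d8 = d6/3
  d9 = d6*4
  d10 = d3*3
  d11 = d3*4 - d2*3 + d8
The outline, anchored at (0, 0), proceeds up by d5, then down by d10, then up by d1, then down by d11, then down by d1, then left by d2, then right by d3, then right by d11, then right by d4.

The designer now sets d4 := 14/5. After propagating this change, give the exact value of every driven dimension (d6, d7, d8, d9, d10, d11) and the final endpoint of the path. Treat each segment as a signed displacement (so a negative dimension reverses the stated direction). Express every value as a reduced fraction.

d6 = 90
d7 = 14/25
d8 = 30
d9 = 360
d10 = 54
d11 = 78
endpoint = (454/5, -124)

Apply edit: d4 := 14/5
  d6 = d3*5 = 90
  d7 = d4/5 = 14/25
  d8 = d6/3 = 30
  d9 = d6*4 = 360
  d10 = d3*3 = 54
  d11 = d3*4 - d2*3 + d8 = 78
Walk from origin (0, 0):
  seg 1: up by d5 = 8 → (0, 8)
  seg 2: down by d10 = 54 → (0, -46)
  seg 3: up by d1 = 3 → (0, -43)
  seg 4: down by d11 = 78 → (0, -121)
  seg 5: down by d1 = 3 → (0, -124)
  seg 6: left by d2 = 8 → (-8, -124)
  seg 7: right by d3 = 18 → (10, -124)
  seg 8: right by d11 = 78 → (88, -124)
  seg 9: right by d4 = 14/5 → (454/5, -124)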